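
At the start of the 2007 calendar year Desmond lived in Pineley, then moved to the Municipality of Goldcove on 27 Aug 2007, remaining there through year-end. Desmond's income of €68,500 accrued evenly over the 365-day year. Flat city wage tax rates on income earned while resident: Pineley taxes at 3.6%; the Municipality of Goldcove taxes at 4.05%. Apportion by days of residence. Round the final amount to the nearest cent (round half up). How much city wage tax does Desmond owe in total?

Pineley, 1 Jan – 26 Aug 2007: 238 days → €68,500 × 3.6% × 238/365 = €1,607.9671
The Municipality of Goldcove, 27 Aug – 31 Dec 2007: 127 days → €68,500 × 4.05% × 127/365 = €965.2870
Total = €2,573.2541

€2,573.25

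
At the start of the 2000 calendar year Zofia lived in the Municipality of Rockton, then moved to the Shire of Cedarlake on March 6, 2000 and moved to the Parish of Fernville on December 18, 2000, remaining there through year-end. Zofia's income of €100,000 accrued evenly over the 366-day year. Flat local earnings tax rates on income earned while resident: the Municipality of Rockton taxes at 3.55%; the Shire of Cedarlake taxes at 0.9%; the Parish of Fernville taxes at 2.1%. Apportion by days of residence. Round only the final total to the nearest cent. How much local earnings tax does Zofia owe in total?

€1,416.53

The Municipality of Rockton, January 1 – March 5, 2000: 65 days → €100,000 × 3.55% × 65/366 = €630.4645
The Shire of Cedarlake, March 6 – December 17, 2000: 287 days → €100,000 × 0.9% × 287/366 = €705.7377
The Parish of Fernville, December 18 – December 31, 2000: 14 days → €100,000 × 2.1% × 14/366 = €80.3279
Total = €1,416.5301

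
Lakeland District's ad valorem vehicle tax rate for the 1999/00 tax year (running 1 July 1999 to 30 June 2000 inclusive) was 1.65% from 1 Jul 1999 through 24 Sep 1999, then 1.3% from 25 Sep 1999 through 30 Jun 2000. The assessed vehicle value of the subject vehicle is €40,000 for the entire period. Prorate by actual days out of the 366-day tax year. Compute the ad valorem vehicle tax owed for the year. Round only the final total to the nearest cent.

1 Jul – 24 Sep 1999: 86 days at 1.65% → €40,000 × 1.65% × 86/366 = €155.0820
25 Sep 1999 – 30 Jun 2000: 280 days at 1.3% → €40,000 × 1.3% × 280/366 = €397.8142
Total = €552.8962

€552.90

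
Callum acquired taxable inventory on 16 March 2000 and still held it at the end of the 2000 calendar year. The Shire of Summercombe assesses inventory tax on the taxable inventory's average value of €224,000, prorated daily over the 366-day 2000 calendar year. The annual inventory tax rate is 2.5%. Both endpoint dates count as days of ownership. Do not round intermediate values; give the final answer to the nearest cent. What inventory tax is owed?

Days held (16 March – 31 December 2000): 291 out of 366
Tax = €224,000 × 2.5% × 291/366 = €4,452.4590

€4,452.46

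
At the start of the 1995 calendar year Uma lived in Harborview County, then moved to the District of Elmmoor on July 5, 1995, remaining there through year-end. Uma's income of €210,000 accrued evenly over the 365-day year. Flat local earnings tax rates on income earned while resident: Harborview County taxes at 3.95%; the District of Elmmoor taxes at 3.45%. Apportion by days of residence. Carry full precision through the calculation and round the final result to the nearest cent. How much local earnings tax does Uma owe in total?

Harborview County, January 1 – July 4, 1995: 185 days → €210,000 × 3.95% × 185/365 = €4,204.3151
The District of Elmmoor, July 5 – December 31, 1995: 180 days → €210,000 × 3.45% × 180/365 = €3,572.8767
Total = €7,777.1918

€7,777.19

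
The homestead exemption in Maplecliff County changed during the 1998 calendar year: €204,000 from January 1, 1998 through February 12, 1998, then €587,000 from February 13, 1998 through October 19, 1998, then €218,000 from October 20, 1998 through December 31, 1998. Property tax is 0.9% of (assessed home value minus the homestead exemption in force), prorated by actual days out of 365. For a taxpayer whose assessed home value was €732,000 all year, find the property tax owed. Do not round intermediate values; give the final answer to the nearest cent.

January 1 – February 12, 1998: 43 days, exemption €204,000 → (€732,000 − €204,000) × 0.9% × 43/365 = €559.8247
February 13 – October 19, 1998: 249 days, exemption €587,000 → (€732,000 − €587,000) × 0.9% × 249/365 = €890.2603
October 20 – December 31, 1998: 73 days, exemption €218,000 → (€732,000 − €218,000) × 0.9% × 73/365 = €925.2000
Total = €2,375.2849

€2,375.28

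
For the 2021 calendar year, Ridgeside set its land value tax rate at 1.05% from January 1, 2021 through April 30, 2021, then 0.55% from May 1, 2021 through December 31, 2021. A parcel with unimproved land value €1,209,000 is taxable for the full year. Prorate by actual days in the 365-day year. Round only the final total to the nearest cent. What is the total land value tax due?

January 1 – April 30, 2021: 120 days at 1.05% → €1,209,000 × 1.05% × 120/365 = €4,173.5342
May 1 – December 31, 2021: 245 days at 0.55% → €1,209,000 × 0.55% × 245/365 = €4,463.3630
Total = €8,636.8973

€8,636.90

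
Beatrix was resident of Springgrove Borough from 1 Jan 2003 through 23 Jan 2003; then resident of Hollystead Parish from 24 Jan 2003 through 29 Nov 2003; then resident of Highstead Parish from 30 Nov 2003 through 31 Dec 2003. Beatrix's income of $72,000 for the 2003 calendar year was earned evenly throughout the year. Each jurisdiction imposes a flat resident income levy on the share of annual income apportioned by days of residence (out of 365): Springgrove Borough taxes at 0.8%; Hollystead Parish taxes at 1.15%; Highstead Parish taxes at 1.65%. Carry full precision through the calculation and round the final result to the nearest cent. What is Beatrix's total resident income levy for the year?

$843.68

Springgrove Borough, 1 Jan – 23 Jan 2003: 23 days → $72,000 × 0.8% × 23/365 = $36.2959
Hollystead Parish, 24 Jan – 29 Nov 2003: 310 days → $72,000 × 1.15% × 310/365 = $703.2329
Highstead Parish, 30 Nov – 31 Dec 2003: 32 days → $72,000 × 1.65% × 32/365 = $104.1534
Total = $843.6822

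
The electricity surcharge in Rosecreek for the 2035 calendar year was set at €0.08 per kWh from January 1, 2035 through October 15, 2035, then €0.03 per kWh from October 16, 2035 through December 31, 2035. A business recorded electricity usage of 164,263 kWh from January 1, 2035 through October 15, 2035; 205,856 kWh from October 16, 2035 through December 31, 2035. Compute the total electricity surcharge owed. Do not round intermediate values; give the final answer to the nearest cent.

January 1 – October 15, 2035: 164,263 kWh at €0.08/kWh → €13141.04
October 16 – December 31, 2035: 205,856 kWh at €0.03/kWh → €6175.68

€19316.72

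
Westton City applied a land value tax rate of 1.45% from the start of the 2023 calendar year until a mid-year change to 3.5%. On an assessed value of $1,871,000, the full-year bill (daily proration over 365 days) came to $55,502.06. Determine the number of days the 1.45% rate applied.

Let d = days at the first rate; then 365 − d days at the second rate.
$1,871,000 × [1.45%·d + 3.5%·(365−d)] / 365 = $55,502.06
Solving gives d = 95, so the new rate took effect on 6 Apr 2023.

95 days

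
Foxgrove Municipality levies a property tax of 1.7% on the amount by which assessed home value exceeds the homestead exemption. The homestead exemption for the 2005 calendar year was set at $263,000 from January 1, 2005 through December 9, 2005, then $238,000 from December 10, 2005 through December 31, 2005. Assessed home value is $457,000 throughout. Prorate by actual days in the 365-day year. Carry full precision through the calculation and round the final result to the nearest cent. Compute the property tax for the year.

January 1 – December 9, 2005: 343 days, exemption $263,000 → ($457,000 − $263,000) × 1.7% × 343/365 = $3,099.2164
December 10 – December 31, 2005: 22 days, exemption $238,000 → ($457,000 − $238,000) × 1.7% × 22/365 = $224.4000
Total = $3,323.6164

$3,323.62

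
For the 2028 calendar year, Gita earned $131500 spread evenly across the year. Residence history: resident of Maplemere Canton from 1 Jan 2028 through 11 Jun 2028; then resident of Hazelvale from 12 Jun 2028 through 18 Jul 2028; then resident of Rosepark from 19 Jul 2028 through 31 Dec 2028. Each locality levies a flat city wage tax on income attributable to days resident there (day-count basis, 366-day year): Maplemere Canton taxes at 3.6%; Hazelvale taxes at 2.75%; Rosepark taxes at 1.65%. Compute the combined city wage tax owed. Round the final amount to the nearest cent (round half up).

$3457.98

Maplemere Canton, 1 Jan – 11 Jun 2028: 163 days → $131500 × 3.6% × 163/366 = $2108.3115
Hazelvale, 12 Jun – 18 Jul 2028: 37 days → $131500 × 2.75% × 37/366 = $365.5772
Rosepark, 19 Jul – 31 Dec 2028: 166 days → $131500 × 1.65% × 166/366 = $984.0943
Total = $3457.9829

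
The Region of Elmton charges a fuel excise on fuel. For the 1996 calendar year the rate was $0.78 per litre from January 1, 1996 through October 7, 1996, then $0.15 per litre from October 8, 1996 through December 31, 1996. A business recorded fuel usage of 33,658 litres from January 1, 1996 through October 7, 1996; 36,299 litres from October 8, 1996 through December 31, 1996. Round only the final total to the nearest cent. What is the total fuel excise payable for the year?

January 1 – October 7, 1996: 33,658 litres at $0.78/litre → $26,253.24
October 8 – December 31, 1996: 36,299 litres at $0.15/litre → $5,444.85

$31,698.09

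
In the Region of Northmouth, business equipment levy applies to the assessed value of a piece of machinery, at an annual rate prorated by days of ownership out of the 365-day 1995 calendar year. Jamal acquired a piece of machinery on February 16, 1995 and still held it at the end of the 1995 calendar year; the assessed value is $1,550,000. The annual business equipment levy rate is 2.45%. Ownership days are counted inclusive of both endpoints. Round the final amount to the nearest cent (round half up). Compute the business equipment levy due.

$33,189.11

Days held (February 16 – December 31, 1995): 319 out of 365
Tax = $1,550,000 × 2.45% × 319/365 = $33,189.1096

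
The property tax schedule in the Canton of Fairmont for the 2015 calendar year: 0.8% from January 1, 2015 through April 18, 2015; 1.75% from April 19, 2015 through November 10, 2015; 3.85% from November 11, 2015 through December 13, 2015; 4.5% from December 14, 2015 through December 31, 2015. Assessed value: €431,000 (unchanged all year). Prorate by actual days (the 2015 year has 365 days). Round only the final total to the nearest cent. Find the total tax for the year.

January 1 – April 18, 2015: 108 days at 0.8% → €431,000 × 0.8% × 108/365 = €1,020.2301
April 19 – November 10, 2015: 206 days at 1.75% → €431,000 × 1.75% × 206/365 = €4,256.8630
November 11 – December 13, 2015: 33 days at 3.85% → €431,000 × 3.85% × 33/365 = €1,500.2342
December 14 – December 31, 2015: 18 days at 4.5% → €431,000 × 4.5% × 18/365 = €956.4658
Total = €7,733.7932

€7,733.79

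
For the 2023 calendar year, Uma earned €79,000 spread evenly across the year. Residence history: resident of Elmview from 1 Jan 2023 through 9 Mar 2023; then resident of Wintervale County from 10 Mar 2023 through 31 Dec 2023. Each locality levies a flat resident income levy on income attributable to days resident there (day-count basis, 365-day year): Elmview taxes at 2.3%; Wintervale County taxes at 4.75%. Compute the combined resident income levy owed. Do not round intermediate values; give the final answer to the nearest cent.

€3,391.91

Elmview, 1 Jan – 9 Mar 2023: 68 days → €79,000 × 2.3% × 68/365 = €338.5096
Wintervale County, 10 Mar – 31 Dec 2023: 297 days → €79,000 × 4.75% × 297/365 = €3,053.4041
Total = €3,391.9137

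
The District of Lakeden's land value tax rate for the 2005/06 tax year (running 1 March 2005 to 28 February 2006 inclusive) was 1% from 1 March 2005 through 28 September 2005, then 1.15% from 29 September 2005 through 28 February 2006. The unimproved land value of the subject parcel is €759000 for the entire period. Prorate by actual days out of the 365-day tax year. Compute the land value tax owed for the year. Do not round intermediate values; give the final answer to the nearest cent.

€8067.23

1 March – 28 September 2005: 212 days at 1% → €759000 × 1% × 212/365 = €4408.4384
29 September 2005 – 28 February 2006: 153 days at 1.15% → €759000 × 1.15% × 153/365 = €3658.7959
Total = €8067.2342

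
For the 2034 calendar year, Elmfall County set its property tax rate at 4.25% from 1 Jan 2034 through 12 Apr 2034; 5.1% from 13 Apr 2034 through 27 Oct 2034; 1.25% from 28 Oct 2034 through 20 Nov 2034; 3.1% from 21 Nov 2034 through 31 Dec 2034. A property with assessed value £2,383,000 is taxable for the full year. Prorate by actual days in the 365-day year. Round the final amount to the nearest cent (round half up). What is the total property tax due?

1 Jan – 12 Apr 2034: 102 days at 4.25% → £2,383,000 × 4.25% × 102/365 = £28,302.2055
13 Apr – 27 Oct 2034: 198 days at 5.1% → £2,383,000 × 5.1% × 198/365 = £65,927.4904
28 Oct – 20 Nov 2034: 24 days at 1.25% → £2,383,000 × 1.25% × 24/365 = £1,958.6301
21 Nov – 31 Dec 2034: 41 days at 3.1% → £2,383,000 × 3.1% × 41/365 = £8,298.0630
Total = £104,486.3890

£104,486.39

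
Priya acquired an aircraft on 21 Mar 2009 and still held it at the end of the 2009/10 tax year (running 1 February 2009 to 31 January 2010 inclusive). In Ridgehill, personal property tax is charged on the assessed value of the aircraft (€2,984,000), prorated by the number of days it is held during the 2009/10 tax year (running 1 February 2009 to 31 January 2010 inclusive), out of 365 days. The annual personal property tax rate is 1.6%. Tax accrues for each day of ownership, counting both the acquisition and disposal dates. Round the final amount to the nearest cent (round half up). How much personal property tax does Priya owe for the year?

€41,465.34

Days held (21 Mar 2009 – 31 Jan 2010): 317 out of 365
Tax = €2,984,000 × 1.6% × 317/365 = €41,465.3370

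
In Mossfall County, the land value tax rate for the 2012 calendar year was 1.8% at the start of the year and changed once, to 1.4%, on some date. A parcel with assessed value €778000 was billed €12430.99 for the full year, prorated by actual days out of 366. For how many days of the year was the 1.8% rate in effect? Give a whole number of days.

181 days

Let d = days at the first rate; then 366 − d days at the second rate.
€778000 × [1.8%·d + 1.4%·(366−d)] / 366 = €12430.99
Solving gives d = 181, so the new rate took effect on 30 June 2012.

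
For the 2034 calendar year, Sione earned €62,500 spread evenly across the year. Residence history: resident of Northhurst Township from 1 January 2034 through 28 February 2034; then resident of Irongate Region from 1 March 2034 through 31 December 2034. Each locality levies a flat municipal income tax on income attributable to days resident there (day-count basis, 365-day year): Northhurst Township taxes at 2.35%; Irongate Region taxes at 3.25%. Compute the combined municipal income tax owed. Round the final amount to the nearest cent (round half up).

€1,940.33

Northhurst Township, 1 January – 28 February 2034: 59 days → €62,500 × 2.35% × 59/365 = €237.4144
Irongate Region, 1 March – 31 December 2034: 306 days → €62,500 × 3.25% × 306/365 = €1,702.9110
Total = €1,940.3253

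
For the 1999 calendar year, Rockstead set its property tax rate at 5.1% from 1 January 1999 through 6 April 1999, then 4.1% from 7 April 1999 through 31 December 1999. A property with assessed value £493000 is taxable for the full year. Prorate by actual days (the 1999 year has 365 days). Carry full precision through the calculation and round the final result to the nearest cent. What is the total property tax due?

1 January – 6 April 1999: 96 days at 5.1% → £493000 × 5.1% × 96/365 = £6612.9534
7 April – 31 December 1999: 269 days at 4.1% → £493000 × 4.1% × 269/365 = £14896.7041
Total = £21509.6575

£21509.66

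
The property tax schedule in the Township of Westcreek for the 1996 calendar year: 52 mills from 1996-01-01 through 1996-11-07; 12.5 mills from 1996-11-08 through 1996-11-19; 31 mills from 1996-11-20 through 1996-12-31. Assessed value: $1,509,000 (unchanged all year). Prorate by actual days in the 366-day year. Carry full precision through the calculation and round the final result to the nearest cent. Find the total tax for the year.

$72,877.28

1996-01-01 to 1996-11-07: 312 days at 52 mills → $1,509,000 × 5.2% × 312/366 = $66,890.7541
1996-11-08 to 1996-11-19: 12 days at 12.5 mills → $1,509,000 × 1.25% × 12/366 = $618.4426
1996-11-20 to 1996-12-31: 42 days at 31 mills → $1,509,000 × 3.1% × 42/366 = $5,368.0820
Total = $72,877.2787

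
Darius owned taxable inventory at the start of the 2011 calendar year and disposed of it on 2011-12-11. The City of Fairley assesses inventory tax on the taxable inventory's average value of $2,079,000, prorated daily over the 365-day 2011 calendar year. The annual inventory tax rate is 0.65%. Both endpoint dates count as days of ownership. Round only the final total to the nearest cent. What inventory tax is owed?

$12,773.03

Days held (2011-01-01 to 2011-12-11): 345 out of 365
Tax = $2,079,000 × 0.65% × 345/365 = $12,773.0342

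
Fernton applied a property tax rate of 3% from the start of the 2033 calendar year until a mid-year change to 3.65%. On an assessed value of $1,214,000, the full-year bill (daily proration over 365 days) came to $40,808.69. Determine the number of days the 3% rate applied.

162 days

Let d = days at the first rate; then 365 − d days at the second rate.
$1,214,000 × [3%·d + 3.65%·(365−d)] / 365 = $40,808.69
Solving gives d = 162, so the new rate took effect on June 12, 2033.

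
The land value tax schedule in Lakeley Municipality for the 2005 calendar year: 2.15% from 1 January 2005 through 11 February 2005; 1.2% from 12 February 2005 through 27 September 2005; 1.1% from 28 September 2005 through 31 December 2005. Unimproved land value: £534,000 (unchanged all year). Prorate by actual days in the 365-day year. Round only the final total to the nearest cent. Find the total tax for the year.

£6,852.76

1 January – 11 February 2005: 42 days at 2.15% → £534,000 × 2.15% × 42/365 = £1,321.1014
12 February – 27 September 2005: 228 days at 1.2% → £534,000 × 1.2% × 228/365 = £4,002.8055
28 September – 31 December 2005: 95 days at 1.1% → £534,000 × 1.1% × 95/365 = £1,528.8493
Total = £6,852.7562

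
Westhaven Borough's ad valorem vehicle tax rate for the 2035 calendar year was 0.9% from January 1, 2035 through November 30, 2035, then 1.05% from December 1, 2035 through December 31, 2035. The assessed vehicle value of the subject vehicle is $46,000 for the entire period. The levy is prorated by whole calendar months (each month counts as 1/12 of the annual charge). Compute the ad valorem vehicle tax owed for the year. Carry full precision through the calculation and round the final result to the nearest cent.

January 1 – November 30, 2035: 11 months at 0.9% → $46,000 × 0.9% × 11/12 = $379.5000
December 1 – December 31, 2035: 1 month at 1.05% → $46,000 × 1.05% × 1/12 = $40.2500
Total = $419.7500

$419.75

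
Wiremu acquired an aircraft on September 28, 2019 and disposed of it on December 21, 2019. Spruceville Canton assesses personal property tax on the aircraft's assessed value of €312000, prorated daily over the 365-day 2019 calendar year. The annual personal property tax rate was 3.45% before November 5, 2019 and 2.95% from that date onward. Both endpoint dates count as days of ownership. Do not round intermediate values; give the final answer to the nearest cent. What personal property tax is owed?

€2305.81

September 28 – November 4, 2019: 38 days at 3.45% → €312000 × 3.45% × 38/365 = €1120.6356
November 5 – December 21, 2019: 47 days at 2.95% → €312000 × 2.95% × 47/365 = €1185.1726
Total = €2305.8082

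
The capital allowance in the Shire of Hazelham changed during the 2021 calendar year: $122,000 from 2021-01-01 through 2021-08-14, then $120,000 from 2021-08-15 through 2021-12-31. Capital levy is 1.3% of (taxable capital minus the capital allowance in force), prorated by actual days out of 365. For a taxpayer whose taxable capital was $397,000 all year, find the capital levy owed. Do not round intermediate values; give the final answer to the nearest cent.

2021-01-01 to 2021-08-14: 226 days, exemption $122,000 → ($397,000 − $122,000) × 1.3% × 226/365 = $2,213.5616
2021-08-15 to 2021-12-31: 139 days, exemption $120,000 → ($397,000 − $120,000) × 1.3% × 139/365 = $1,371.3397
Total = $3,584.9014

$3,584.90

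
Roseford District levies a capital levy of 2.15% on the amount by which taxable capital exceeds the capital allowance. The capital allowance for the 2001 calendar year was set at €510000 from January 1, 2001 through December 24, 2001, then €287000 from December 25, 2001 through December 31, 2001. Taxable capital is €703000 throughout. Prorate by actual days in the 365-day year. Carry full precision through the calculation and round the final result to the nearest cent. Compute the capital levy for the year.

€4241.45

January 1 – December 24, 2001: 358 days, exemption €510000 → (€703000 − €510000) × 2.15% × 358/365 = €4069.9205
December 25 – December 31, 2001: 7 days, exemption €287000 → (€703000 − €287000) × 2.15% × 7/365 = €171.5288
Total = €4241.4493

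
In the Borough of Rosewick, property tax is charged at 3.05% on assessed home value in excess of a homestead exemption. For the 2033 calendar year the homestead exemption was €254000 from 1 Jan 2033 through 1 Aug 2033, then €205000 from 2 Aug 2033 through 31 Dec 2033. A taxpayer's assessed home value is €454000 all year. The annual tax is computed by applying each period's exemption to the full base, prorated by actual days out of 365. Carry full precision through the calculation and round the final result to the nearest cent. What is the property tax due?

1 Jan – 1 Aug 2033: 213 days, exemption €254000 → (€454000 − €254000) × 3.05% × 213/365 = €3559.7260
2 Aug – 31 Dec 2033: 152 days, exemption €205000 → (€454000 − €205000) × 3.05% × 152/365 = €3162.6411
Total = €6722.3671

€6722.37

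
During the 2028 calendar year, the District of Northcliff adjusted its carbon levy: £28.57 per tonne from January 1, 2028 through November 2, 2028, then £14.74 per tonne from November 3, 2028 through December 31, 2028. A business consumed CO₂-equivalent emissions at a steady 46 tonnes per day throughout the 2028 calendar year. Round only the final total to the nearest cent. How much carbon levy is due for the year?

January 1 – November 2, 2028: 307 days × 46 tonnes/day = 14,122 tonnes at £28.57/tonne → £403,465.54
November 3 – December 31, 2028: 59 days × 46 tonnes/day = 2,714 tonnes at £14.74/tonne → £40,004.36

£443,469.90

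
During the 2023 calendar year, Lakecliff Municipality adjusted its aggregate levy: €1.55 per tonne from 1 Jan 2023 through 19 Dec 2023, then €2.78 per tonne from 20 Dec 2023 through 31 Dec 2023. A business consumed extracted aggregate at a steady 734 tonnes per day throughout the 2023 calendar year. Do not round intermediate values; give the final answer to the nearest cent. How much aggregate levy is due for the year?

1 Jan – 19 Dec 2023: 353 days × 734 tonnes/day = 259,102 tonnes at €1.55/tonne → €401,608.10
20 Dec – 31 Dec 2023: 12 days × 734 tonnes/day = 8,808 tonnes at €2.78/tonne → €24,486.24

€426,094.34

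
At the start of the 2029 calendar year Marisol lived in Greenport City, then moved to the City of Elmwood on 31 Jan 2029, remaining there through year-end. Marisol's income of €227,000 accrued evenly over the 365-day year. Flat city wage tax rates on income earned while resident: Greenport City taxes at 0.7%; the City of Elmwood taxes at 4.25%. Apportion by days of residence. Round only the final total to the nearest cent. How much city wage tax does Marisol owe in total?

Greenport City, 1 Jan – 30 Jan 2029: 30 days → €227,000 × 0.7% × 30/365 = €130.6027
The City of Elmwood, 31 Jan – 31 Dec 2029: 335 days → €227,000 × 4.25% × 335/365 = €8,854.5548
Total = €8,985.1575

€8,985.16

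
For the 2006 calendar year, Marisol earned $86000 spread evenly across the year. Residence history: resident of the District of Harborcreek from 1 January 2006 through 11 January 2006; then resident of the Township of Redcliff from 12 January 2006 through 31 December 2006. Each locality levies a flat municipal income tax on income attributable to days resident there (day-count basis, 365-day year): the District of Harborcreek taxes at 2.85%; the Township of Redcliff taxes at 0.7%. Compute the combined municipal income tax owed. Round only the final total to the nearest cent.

$657.72

The District of Harborcreek, 1 January – 11 January 2006: 11 days → $86000 × 2.85% × 11/365 = $73.8658
The Township of Redcliff, 12 January – 31 December 2006: 354 days → $86000 × 0.7% × 354/365 = $583.8575
Total = $657.7233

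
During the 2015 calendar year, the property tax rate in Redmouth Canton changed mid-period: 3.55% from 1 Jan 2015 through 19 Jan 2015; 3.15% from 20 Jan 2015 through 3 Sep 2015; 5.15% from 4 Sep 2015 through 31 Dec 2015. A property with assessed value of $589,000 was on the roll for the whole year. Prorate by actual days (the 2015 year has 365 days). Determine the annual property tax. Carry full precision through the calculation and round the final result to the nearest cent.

$22,516.74

1 Jan – 19 Jan 2015: 19 days at 3.55% → $589,000 × 3.55% × 19/365 = $1,088.4397
20 Jan – 3 Sep 2015: 227 days at 3.15% → $589,000 × 3.15% × 227/365 = $11,538.7521
4 Sep – 31 Dec 2015: 119 days at 5.15% → $589,000 × 5.15% × 119/365 = $9,889.5521
Total = $22,516.7438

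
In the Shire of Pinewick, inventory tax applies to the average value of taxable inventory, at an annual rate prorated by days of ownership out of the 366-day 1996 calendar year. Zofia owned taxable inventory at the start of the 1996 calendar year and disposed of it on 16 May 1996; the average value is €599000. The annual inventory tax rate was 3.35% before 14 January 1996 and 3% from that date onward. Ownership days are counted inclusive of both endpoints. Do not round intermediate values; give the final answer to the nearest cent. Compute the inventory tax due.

€6800.94

1 January – 13 January 1996: 13 days at 3.35% → €599000 × 3.35% × 13/366 = €712.7445
14 January – 16 May 1996: 124 days at 3% → €599000 × 3% × 124/366 = €6088.1967
Total = €6800.9413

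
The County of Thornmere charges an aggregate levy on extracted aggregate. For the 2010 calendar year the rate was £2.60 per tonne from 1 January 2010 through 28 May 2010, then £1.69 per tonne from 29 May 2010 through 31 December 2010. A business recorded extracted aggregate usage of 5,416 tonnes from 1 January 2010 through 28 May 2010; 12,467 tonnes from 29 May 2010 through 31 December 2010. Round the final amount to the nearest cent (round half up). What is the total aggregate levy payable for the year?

1 January – 28 May 2010: 5,416 tonnes at £2.60/tonne → £14,081.60
29 May – 31 December 2010: 12,467 tonnes at £1.69/tonne → £21,069.23

£35,150.83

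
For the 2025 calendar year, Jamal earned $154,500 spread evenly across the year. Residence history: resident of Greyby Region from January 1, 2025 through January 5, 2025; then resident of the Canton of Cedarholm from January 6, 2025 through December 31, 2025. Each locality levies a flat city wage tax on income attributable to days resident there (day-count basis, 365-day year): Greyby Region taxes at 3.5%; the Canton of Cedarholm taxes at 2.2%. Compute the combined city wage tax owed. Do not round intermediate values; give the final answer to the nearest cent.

Greyby Region, January 1 – January 5, 2025: 5 days → $154,500 × 3.5% × 5/365 = $74.0753
The Canton of Cedarholm, January 6 – December 31, 2025: 360 days → $154,500 × 2.2% × 360/365 = $3,352.4384
Total = $3,426.5137

$3,426.51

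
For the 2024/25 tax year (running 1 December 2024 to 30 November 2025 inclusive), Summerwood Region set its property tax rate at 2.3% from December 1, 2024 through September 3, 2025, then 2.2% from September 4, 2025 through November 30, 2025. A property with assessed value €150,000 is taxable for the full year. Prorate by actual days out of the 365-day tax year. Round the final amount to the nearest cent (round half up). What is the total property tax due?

€3,413.84

December 1, 2024 – September 3, 2025: 277 days at 2.3% → €150,000 × 2.3% × 277/365 = €2,618.2192
September 4 – November 30, 2025: 88 days at 2.2% → €150,000 × 2.2% × 88/365 = €795.6164
Total = €3,413.8356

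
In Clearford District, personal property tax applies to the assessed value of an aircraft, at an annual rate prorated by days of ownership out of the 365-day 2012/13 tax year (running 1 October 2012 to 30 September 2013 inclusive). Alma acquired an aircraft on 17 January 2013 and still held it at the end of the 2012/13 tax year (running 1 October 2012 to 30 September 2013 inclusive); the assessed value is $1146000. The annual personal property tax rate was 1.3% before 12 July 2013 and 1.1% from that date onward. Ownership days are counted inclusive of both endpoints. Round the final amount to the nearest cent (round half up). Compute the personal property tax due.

17 January – 11 July 2013: 176 days at 1.3% → $1146000 × 1.3% × 176/365 = $7183.6932
12 July – 30 September 2013: 81 days at 1.1% → $1146000 × 1.1% × 81/365 = $2797.4959
Total = $9981.1890

$9981.19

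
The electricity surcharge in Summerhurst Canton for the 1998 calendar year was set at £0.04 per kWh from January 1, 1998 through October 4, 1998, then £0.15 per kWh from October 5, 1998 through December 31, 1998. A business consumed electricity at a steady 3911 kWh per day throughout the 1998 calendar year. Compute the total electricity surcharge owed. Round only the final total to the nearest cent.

£94959.08

January 1 – October 4, 1998: 277 days × 3911 kWh/day = 1,083,347 kWh at £0.04/kWh → £43333.88
October 5 – December 31, 1998: 88 days × 3911 kWh/day = 344,168 kWh at £0.15/kWh → £51625.20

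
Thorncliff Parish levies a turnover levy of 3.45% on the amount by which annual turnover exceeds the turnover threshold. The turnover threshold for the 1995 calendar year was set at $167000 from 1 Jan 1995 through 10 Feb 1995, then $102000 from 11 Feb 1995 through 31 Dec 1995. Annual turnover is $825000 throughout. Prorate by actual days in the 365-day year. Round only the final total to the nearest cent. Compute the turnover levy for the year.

$24691.60

1 Jan – 10 Feb 1995: 41 days, exemption $167000 → ($825000 − $167000) × 3.45% × 41/365 = $2549.9753
11 Feb – 31 Dec 1995: 324 days, exemption $102000 → ($825000 − $102000) × 3.45% × 324/365 = $22141.6274
Total = $24691.6027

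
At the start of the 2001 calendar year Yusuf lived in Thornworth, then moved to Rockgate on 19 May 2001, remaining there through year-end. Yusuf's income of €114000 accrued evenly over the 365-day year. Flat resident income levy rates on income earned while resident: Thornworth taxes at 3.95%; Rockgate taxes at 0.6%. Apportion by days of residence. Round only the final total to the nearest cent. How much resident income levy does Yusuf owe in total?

€2127.90

Thornworth, 1 Jan – 18 May 2001: 138 days → €114000 × 3.95% × 138/365 = €1702.5041
Rockgate, 19 May – 31 Dec 2001: 227 days → €114000 × 0.6% × 227/365 = €425.3918
Total = €2127.8959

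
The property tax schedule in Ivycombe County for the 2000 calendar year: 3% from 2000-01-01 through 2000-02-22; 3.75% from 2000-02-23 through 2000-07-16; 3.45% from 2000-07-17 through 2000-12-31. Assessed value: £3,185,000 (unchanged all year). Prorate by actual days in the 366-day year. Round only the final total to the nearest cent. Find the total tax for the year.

2000-01-01 to 2000-02-22: 53 days at 3% → £3,185,000 × 3% × 53/366 = £13,836.4754
2000-02-23 to 2000-07-16: 145 days at 3.75% → £3,185,000 × 3.75% × 145/366 = £47,318.1352
2000-07-17 to 2000-12-31: 168 days at 3.45% → £3,185,000 × 3.45% × 168/366 = £50,437.8689
Total = £111,592.4795

£111,592.48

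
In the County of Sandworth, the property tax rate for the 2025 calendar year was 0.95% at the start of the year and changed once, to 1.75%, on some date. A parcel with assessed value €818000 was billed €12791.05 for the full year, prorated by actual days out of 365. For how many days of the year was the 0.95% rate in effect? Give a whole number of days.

Let d = days at the first rate; then 365 − d days at the second rate.
€818000 × [0.95%·d + 1.75%·(365−d)] / 365 = €12791.05
Solving gives d = 85, so the new rate took effect on 27 March 2025.

85 days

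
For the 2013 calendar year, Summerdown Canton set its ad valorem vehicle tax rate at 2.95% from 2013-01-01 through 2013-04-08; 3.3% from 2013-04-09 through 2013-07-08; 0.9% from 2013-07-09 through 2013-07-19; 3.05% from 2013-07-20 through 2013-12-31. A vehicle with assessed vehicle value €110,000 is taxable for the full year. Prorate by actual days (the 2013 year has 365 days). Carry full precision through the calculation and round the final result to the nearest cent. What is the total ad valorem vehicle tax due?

2013-01-01 to 2013-04-08: 98 days at 2.95% → €110,000 × 2.95% × 98/365 = €871.2603
2013-04-09 to 2013-07-08: 91 days at 3.3% → €110,000 × 3.3% × 91/365 = €905.0137
2013-07-09 to 2013-07-19: 11 days at 0.9% → €110,000 × 0.9% × 11/365 = €29.8356
2013-07-20 to 2013-12-31: 165 days at 3.05% → €110,000 × 3.05% × 165/365 = €1,516.6438
Total = €3,322.7534

€3,322.75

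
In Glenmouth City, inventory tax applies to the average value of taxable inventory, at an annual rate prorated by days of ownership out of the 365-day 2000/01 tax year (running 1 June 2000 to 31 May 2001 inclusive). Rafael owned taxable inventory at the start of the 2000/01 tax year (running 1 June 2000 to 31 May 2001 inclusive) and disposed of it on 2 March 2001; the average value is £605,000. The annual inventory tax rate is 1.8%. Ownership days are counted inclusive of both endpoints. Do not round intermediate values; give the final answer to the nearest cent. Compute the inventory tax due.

£8,204.79

Days held (1 June 2000 – 2 March 2001): 275 out of 365
Tax = £605,000 × 1.8% × 275/365 = £8,204.7945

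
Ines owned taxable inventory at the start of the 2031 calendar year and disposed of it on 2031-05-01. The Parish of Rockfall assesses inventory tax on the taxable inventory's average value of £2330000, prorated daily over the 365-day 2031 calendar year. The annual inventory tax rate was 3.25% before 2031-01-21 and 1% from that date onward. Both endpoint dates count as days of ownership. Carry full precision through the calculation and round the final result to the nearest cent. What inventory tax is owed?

£10596.71

2031-01-01 to 2031-01-20: 20 days at 3.25% → £2330000 × 3.25% × 20/365 = £4149.3151
2031-01-21 to 2031-05-01: 101 days at 1% → £2330000 × 1% × 101/365 = £6447.3973
Total = £10596.7123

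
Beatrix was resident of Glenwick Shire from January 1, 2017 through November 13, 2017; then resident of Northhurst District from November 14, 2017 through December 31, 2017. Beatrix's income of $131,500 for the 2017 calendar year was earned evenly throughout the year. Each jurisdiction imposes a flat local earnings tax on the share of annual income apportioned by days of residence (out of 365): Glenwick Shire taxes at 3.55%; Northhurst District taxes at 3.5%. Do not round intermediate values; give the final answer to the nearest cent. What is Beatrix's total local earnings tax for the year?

$4,659.60

Glenwick Shire, January 1 – November 13, 2017: 317 days → $131,500 × 3.55% × 317/365 = $4,054.3432
Northhurst District, November 14 – December 31, 2017: 48 days → $131,500 × 3.5% × 48/365 = $605.2603
Total = $4,659.6034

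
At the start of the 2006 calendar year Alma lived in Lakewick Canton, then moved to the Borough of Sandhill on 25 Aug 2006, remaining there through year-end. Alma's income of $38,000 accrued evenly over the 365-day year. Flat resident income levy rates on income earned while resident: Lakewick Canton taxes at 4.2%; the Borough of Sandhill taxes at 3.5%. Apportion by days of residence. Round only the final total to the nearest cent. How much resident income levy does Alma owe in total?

$1,501.99

Lakewick Canton, 1 Jan – 24 Aug 2006: 236 days → $38,000 × 4.2% × 236/365 = $1,031.9342
The Borough of Sandhill, 25 Aug – 31 Dec 2006: 129 days → $38,000 × 3.5% × 129/365 = $470.0548
Total = $1,501.9890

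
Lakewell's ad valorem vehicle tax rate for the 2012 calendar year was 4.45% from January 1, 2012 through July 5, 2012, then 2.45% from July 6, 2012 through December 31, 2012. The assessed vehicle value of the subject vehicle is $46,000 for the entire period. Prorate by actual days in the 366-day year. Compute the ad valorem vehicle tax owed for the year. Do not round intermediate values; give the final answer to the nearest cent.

$1,597.05

January 1 – July 5, 2012: 187 days at 4.45% → $46,000 × 4.45% × 187/366 = $1,045.8716
July 6 – December 31, 2012: 179 days at 2.45% → $46,000 × 2.45% × 179/366 = $551.1831
Total = $1,597.0546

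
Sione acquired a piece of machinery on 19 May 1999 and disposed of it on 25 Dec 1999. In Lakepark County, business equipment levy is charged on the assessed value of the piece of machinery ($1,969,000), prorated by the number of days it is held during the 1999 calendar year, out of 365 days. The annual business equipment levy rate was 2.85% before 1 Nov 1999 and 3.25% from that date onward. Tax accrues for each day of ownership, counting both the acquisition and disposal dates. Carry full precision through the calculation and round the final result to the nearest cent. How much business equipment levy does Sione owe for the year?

19 May – 31 Oct 1999: 166 days at 2.85% → $1,969,000 × 2.85% × 166/365 = $25,521.4767
1 Nov – 25 Dec 1999: 55 days at 3.25% → $1,969,000 × 3.25% × 55/365 = $9,642.7055
Total = $35,164.1822

$35,164.18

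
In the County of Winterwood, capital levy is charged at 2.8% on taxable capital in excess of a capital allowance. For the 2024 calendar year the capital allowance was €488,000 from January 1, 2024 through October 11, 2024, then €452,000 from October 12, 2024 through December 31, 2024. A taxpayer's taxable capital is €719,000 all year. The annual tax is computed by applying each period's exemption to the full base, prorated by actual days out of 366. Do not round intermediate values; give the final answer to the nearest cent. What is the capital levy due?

January 1 – October 11, 2024: 285 days, exemption €488,000 → (€719,000 − €488,000) × 2.8% × 285/366 = €5,036.5574
October 12 – December 31, 2024: 81 days, exemption €452,000 → (€719,000 − €452,000) × 2.8% × 81/366 = €1,654.5246
Total = €6,691.0820

€6,691.08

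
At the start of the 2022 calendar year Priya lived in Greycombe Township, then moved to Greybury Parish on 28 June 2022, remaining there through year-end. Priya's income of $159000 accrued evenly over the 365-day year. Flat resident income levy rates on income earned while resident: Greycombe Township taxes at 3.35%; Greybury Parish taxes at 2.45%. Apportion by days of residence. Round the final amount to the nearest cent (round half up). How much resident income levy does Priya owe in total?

$4593.36

Greycombe Township, 1 January – 27 June 2022: 178 days → $159000 × 3.35% × 178/365 = $2597.5808
Greybury Parish, 28 June – 31 December 2022: 187 days → $159000 × 2.45% × 187/365 = $1995.7767
Total = $4593.3575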